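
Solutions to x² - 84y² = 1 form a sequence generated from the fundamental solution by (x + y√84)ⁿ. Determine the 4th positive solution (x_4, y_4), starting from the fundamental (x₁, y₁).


Step 1: Find the fundamental solution (x₁, y₁) of x² - 84y² = 1.
  Expand √84 as a continued fraction. a₀ = ⌊√84⌋ = 9; iterate m_{k+1} = d_k·a_k − m_k, d_{k+1} = (84 − m_{k+1}²)/d_k, a_{k+1} = ⌊(a₀ + m_{k+1})/d_{k+1}⌋ (starting m₀ = 0, d₀ = 1), with convergents p_k = a_k·p_{k-1} + p_{k-2}, q_k = a_k·q_{k-1} + q_{k-2} (p₋₁ = 1, q₋₁ = 0):
  k = 0: a₀ = 9; p₀/q₀ = 9/1; p₀² − 84·q₀² = 81 − 84 = -3.
  k = 1: m = 9, d = 3, a = ⌊(9 + 9)/3⌋ = 6; p/q = (6·9 + 1)/(6·1 + 0) = 55/6; p² − 84·q² = 3025 − 3024 = 1.
  The first convergent with p² − 84·q² = 1 gives the fundamental solution (x₁, y₁) = (55, 6).
Step 2: Apply the recurrence (x_{n+1}, y_{n+1}) = (x₁x_n + 84y₁y_n, x₁y_n + y₁x_n) repeatedly.
  From (x_1, y_1) = (55, 6): x_2 = 55·55 + 84·6·6 = 6049; y_2 = 55·6 + 6·55 = 660.
  From (x_2, y_2) = (6049, 660): x_3 = 55·6049 + 84·6·660 = 665335; y_3 = 55·660 + 6·6049 = 72594.
  From (x_3, y_3) = (665335, 72594): x_4 = 55·665335 + 84·6·72594 = 73180801; y_4 = 55·72594 + 6·665335 = 7984680.
Step 3: Verify x_4² - 84·y_4² = 5355429635001601 - 5355429635001600 = 1 (should be 1). ✓

(x_1, y_1) = (55, 6); (x_4, y_4) = (73180801, 7984680).


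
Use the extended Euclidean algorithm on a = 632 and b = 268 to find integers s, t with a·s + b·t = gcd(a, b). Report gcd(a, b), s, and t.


Euclidean algorithm on (632, 268) — divide until remainder is 0:
  632 = 2 · 268 + 96
  268 = 2 · 96 + 76
  96 = 1 · 76 + 20
  76 = 3 · 20 + 16
  20 = 1 · 16 + 4
  16 = 4 · 4 + 0
gcd(632, 268) = 4.
Track Bezout coefficients alongside the remainders: start with r₀ = 632 = a·1 + b·0 (s = 1, t = 0) and r₁ = 268 = a·0 + b·1 (s = 0, t = 1); each new remainder r_{k+1} = r_{k-1} − q_k·r_k inherits s_{k+1} = s_{k-1} − q_k·s_k, t_{k+1} = t_{k-1} − q_k·t_k, so r_k = a·s_k + b·t_k at every step:
  q = 2: r = 96, s = 1 − 2·0 = 1, t = 0 − 2·1 = -2  (check: 632·1 + 268·(-2) = 96)
  q = 2: r = 76, s = 0 − 2·1 = -2, t = 1 − 2·(-2) = 5  (check: 632·(-2) + 268·5 = 76)
  q = 1: r = 20, s = 1 − 1·(-2) = 3, t = -2 − 1·5 = -7  (check: 632·3 + 268·(-7) = 20)
  q = 3: r = 16, s = -2 − 3·3 = -11, t = 5 − 3·(-7) = 26  (check: 632·(-11) + 268·26 = 16)
  q = 1: r = 4, s = 3 − 1·(-11) = 14, t = -7 − 1·26 = -33  (check: 632·14 + 268·(-33) = 4)
The row with r = 4 (the gcd) gives the Bezout coefficients s = 14, t = -33.
Result: 632 · (14) + 268 · (-33) = 4.

gcd(632, 268) = 4; s = 14, t = -33 (check: 632·14 + 268·(-33) = 4).


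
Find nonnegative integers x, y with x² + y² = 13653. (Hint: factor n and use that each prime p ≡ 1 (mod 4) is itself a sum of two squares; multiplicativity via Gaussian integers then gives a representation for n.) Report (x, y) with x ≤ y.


Step 1: Factor n = 13653 = 3^2 · 37 · 41.
Step 2: Check the mod-4 condition on each prime factor: 3 ≡ 3 (mod 4), exponent 2 (must be even); 37 ≡ 1 (mod 4), exponent 1; 41 ≡ 1 (mod 4), exponent 1.
All primes ≡ 3 (mod 4) appear to even exponent (or don't appear), so by the two-squares theorem n IS expressible as a sum of two squares.
Step 3: Build a representation. Group n = k² · m with k = 3 and m = 37 · 41 = 1517 (a product of primes ≡ 1 (mod 4)); a representation of m scales to one of n via (k·x)² + (k·y)² = k²(x² + y²). Each prime p ≡ 1 (mod 4) is itself a sum of two squares; find a² by testing p − a² for a perfect square:
  37: 37 − 1² = 36 = 6² ⇒ 37 = 1² + 6².
  41: 41 − 1² = 40, 41 − 2² = 37, 41 − 3² = 32, 41 − 4² = 25 = 5² ⇒ 41 = 4² + 5².
  Combine using the Brahmagupta–Fibonacci identity (a² + b²)(c² + d²) = (ac − bd)² + (ad + bc)² = (ac + bd)² + (ad − bc)²:
  37 · 41 = 1517: from (1² + 6²)(4² + 5²), take (1·4 − 6·5, 1·5 + 6·4) = (4 − 30, 5 + 24) = (-26, 29); dropping signs (only squares matter) gives (26, 29); check 26² + 29² = 676 + 841 = 1517 ✓.
  Scale by k = 3: (3·26, 3·29) = (78, 87).
Step 4: Order so x ≤ y and verify: 78² + 87² = 6084 + 7569 = 13653 = n. ✓

n = 13653 = 78² + 87² (one valid representation with x ≤ y).


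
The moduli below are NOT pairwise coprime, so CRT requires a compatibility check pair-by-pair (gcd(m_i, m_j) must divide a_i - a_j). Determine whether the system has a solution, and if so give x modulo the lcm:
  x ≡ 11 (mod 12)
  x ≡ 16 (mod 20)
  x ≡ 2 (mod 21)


Moduli 12, 20, 21 are not pairwise coprime, so CRT works modulo lcm(m_i) when all pairwise compatibility conditions hold.
Pairwise compatibility: gcd(m_i, m_j) must divide a_i - a_j for every pair.
Merge one congruence at a time:
  Start: x ≡ 11 (mod 12).
  Combine with x ≡ 16 (mod 20): gcd(12, 20) = 4, and 16 - 11 = 5 is NOT divisible by 4.
    ⇒ system is inconsistent (no integer solution).

No solution (the system is inconsistent).


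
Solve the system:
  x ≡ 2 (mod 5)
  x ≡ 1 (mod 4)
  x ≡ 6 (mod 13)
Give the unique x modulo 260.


Moduli 5, 4, 13 are pairwise coprime; by CRT there is a unique solution modulo M = 5 · 4 · 13 = 260.
Solve pairwise, accumulating the modulus:
  Start with x ≡ 2 (mod 5).
  Combine with x ≡ 1 (mod 4): since gcd(5, 4) = 1, we get a unique residue mod 20.
    Write x = 2 + 5·t and substitute into x ≡ 1 (mod 4): 5·t ≡ 1 − 2 = -1 (mod 4).
    Reduce coefficients mod 4: 1·t ≡ 3 (mod 4).
    So t ≡ 3 (mod 4).
    Then x = 2 + 5·3 = 17, valid modulo lcm(5, 4) = 20: x ≡ 17 (mod 20).
  Combine with x ≡ 6 (mod 13): since gcd(20, 13) = 1, we get a unique residue mod 260.
    Write x = 17 + 20·t and substitute into x ≡ 6 (mod 13): 20·t ≡ 6 − 17 = -11 (mod 13).
    Reduce coefficients mod 13: 7·t ≡ 2 (mod 13).
    The inverse of 7 mod 13 is 2 (since 7·2 = 14 = 1·13 + 1), so t ≡ 2·2 = 4 ≡ 4 (mod 13).
    Then x = 17 + 20·4 = 97, valid modulo lcm(20, 13) = 260: x ≡ 97 (mod 260).
Verify: 97 mod 5 = 2 ✓, 97 mod 4 = 1 ✓, 97 mod 13 = 6 ✓.

x ≡ 97 (mod 260).


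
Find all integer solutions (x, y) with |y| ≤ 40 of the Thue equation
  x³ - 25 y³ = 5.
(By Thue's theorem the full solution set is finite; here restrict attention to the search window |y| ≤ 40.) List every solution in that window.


The equation is x³ - 25y³ = 5. For fixed y, x³ = 25·y³ + 5, so a solution requires the RHS to be a perfect cube.
Strategy: iterate y from -40 to 40, compute RHS = 25·y³ + 5, and check whether it is a (positive or negative) perfect cube.
Check small values of y:
  y = 0: RHS = 5 is not a perfect cube.
  y = 1: RHS = 30 is not a perfect cube.
  y = -1: RHS = -20 is not a perfect cube.
  y = 2: RHS = 205 is not a perfect cube.
  y = -2: RHS = -195 is not a perfect cube.
  y = 3: RHS = 680 is not a perfect cube.
  y = -3: RHS = -670 is not a perfect cube.
Continuing the search up to |y| = 40 finds no solutions either.
No (x, y) in the scanned range satisfies the equation.

No integer solutions with |y| ≤ 40.


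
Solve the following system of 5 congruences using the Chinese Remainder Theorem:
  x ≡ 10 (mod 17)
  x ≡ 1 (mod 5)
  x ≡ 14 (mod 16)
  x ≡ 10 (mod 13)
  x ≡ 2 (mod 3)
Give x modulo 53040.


Product of moduli M = 17 · 5 · 16 · 13 · 3 = 53040.
Merge one congruence at a time:
  Start: x ≡ 10 (mod 17).
  Combine with x ≡ 1 (mod 5); new modulus lcm = 85.
    Write x = 10 + 17·t and substitute into x ≡ 1 (mod 5): 17·t ≡ 1 − 10 = -9 (mod 5).
    Reduce coefficients mod 5: 2·t ≡ 1 (mod 5).
    The inverse of 2 mod 5 is 3 (since 2·3 = 6 = 1·5 + 1), so t ≡ 3·1 = 3 ≡ 3 (mod 5).
    Then x = 10 + 17·3 = 61, valid modulo lcm(17, 5) = 85: x ≡ 61 (mod 85).
  Combine with x ≡ 14 (mod 16); new modulus lcm = 1360.
    Write x = 61 + 85·t and substitute into x ≡ 14 (mod 16): 85·t ≡ 14 − 61 = -47 (mod 16).
    Reduce coefficients mod 16: 5·t ≡ 1 (mod 16).
    The inverse of 5 mod 16 is 13 (since 5·13 = 65 = 4·16 + 1), so t ≡ 13·1 = 13 ≡ 13 (mod 16).
    Then x = 61 + 85·13 = 1166, valid modulo lcm(85, 16) = 1360: x ≡ 1166 (mod 1360).
  Combine with x ≡ 10 (mod 13); new modulus lcm = 17680.
    Write x = 1166 + 1360·t and substitute into x ≡ 10 (mod 13): 1360·t ≡ 10 − 1166 = -1156 (mod 13).
    Reduce coefficients mod 13: 8·t ≡ 1 (mod 13).
    The inverse of 8 mod 13 is 5 (since 8·5 = 40 = 3·13 + 1), so t ≡ 5·1 = 5 ≡ 5 (mod 13).
    Then x = 1166 + 1360·5 = 7966, valid modulo lcm(1360, 13) = 17680: x ≡ 7966 (mod 17680).
  Combine with x ≡ 2 (mod 3); new modulus lcm = 53040.
    Write x = 7966 + 17680·t and substitute into x ≡ 2 (mod 3): 17680·t ≡ 2 − 7966 = -7964 (mod 3).
    Reduce coefficients mod 3: 1·t ≡ 1 (mod 3).
    So t ≡ 1 (mod 3).
    Then x = 7966 + 17680·1 = 25646, valid modulo lcm(17680, 3) = 53040: x ≡ 25646 (mod 53040).
Verify against each original: 25646 mod 17 = 10, 25646 mod 5 = 1, 25646 mod 16 = 14, 25646 mod 13 = 10, 25646 mod 3 = 2.

x ≡ 25646 (mod 53040).


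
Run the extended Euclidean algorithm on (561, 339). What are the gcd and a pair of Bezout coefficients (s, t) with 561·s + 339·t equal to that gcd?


Euclidean algorithm on (561, 339) — divide until remainder is 0:
  561 = 1 · 339 + 222
  339 = 1 · 222 + 117
  222 = 1 · 117 + 105
  117 = 1 · 105 + 12
  105 = 8 · 12 + 9
  12 = 1 · 9 + 3
  9 = 3 · 3 + 0
gcd(561, 339) = 3.
Track Bezout coefficients alongside the remainders: start with r₀ = 561 = a·1 + b·0 (s = 1, t = 0) and r₁ = 339 = a·0 + b·1 (s = 0, t = 1); each new remainder r_{k+1} = r_{k-1} − q_k·r_k inherits s_{k+1} = s_{k-1} − q_k·s_k, t_{k+1} = t_{k-1} − q_k·t_k, so r_k = a·s_k + b·t_k at every step:
  q = 1: r = 222, s = 1 − 1·0 = 1, t = 0 − 1·1 = -1  (check: 561·1 + 339·(-1) = 222)
  q = 1: r = 117, s = 0 − 1·1 = -1, t = 1 − 1·(-1) = 2  (check: 561·(-1) + 339·2 = 117)
  q = 1: r = 105, s = 1 − 1·(-1) = 2, t = -1 − 1·2 = -3  (check: 561·2 + 339·(-3) = 105)
  q = 1: r = 12, s = -1 − 1·2 = -3, t = 2 − 1·(-3) = 5  (check: 561·(-3) + 339·5 = 12)
  q = 8: r = 9, s = 2 − 8·(-3) = 26, t = -3 − 8·5 = -43  (check: 561·26 + 339·(-43) = 9)
  q = 1: r = 3, s = -3 − 1·26 = -29, t = 5 − 1·(-43) = 48  (check: 561·(-29) + 339·48 = 3)
The row with r = 3 (the gcd) gives the Bezout coefficients s = -29, t = 48.
Result: 561 · (-29) + 339 · (48) = 3.

gcd(561, 339) = 3; s = -29, t = 48 (check: 561·(-29) + 339·48 = 3).


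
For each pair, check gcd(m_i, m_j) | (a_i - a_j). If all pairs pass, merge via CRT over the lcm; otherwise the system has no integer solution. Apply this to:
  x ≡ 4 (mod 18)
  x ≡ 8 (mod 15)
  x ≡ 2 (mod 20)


Moduli 18, 15, 20 are not pairwise coprime, so CRT works modulo lcm(m_i) when all pairwise compatibility conditions hold.
Pairwise compatibility: gcd(m_i, m_j) must divide a_i - a_j for every pair.
Merge one congruence at a time:
  Start: x ≡ 4 (mod 18).
  Combine with x ≡ 8 (mod 15): gcd(18, 15) = 3, and 8 - 4 = 4 is NOT divisible by 3.
    ⇒ system is inconsistent (no integer solution).

No solution (the system is inconsistent).


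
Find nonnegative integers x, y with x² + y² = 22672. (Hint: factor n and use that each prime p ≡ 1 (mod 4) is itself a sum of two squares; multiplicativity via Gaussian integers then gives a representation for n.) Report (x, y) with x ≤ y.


Step 1: Factor n = 22672 = 2^4 · 13 · 109.
Step 2: Check the mod-4 condition on each prime factor: 2 = 2 (special); 13 ≡ 1 (mod 4), exponent 1; 109 ≡ 1 (mod 4), exponent 1.
All primes ≡ 3 (mod 4) appear to even exponent (or don't appear), so by the two-squares theorem n IS expressible as a sum of two squares.
Step 3: Build a representation. Group n = k² · m with k = 4 and m = 13 · 109 = 1417 (a product of primes ≡ 1 (mod 4)); a representation of m scales to one of n via (k·x)² + (k·y)² = k²(x² + y²). Each prime p ≡ 1 (mod 4) is itself a sum of two squares; find a² by testing p − a² for a perfect square:
  13: 13 − 1² = 12, 13 − 2² = 9 = 3² ⇒ 13 = 2² + 3².
  109: 109 − 1² = 108, 109 − 2² = 105, 109 − 3² = 100 = 10² ⇒ 109 = 3² + 10².
  Combine using the Brahmagupta–Fibonacci identity (a² + b²)(c² + d²) = (ac − bd)² + (ad + bc)² = (ac + bd)² + (ad − bc)²:
  13 · 109 = 1417: from (2² + 3²)(3² + 10²), take (2·3 − 3·10, 2·10 + 3·3) = (6 − 30, 20 + 9) = (-24, 29); dropping signs (only squares matter) gives (24, 29); check 24² + 29² = 576 + 841 = 1417 ✓.
  Scale by k = 4: (4·24, 4·29) = (96, 116).
Step 4: Order so x ≤ y and verify: 96² + 116² = 9216 + 13456 = 22672 = n. ✓

n = 22672 = 96² + 116² (one valid representation with x ≤ y).


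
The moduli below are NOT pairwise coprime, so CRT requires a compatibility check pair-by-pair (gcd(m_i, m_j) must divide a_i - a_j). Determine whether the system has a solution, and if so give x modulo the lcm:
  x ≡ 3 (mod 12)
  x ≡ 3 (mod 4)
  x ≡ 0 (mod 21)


Moduli 12, 4, 21 are not pairwise coprime, so CRT works modulo lcm(m_i) when all pairwise compatibility conditions hold.
Pairwise compatibility: gcd(m_i, m_j) must divide a_i - a_j for every pair.
Merge one congruence at a time:
  Start: x ≡ 3 (mod 12).
  Combine with x ≡ 3 (mod 4): gcd(12, 4) = 4; 3 - 3 = 0, which IS divisible by 4, so compatible.
    Write x = 3 + 12·t and substitute into x ≡ 3 (mod 4): 12·t ≡ 3 − 3 = 0 (mod 4).
    Divide the congruence (and modulus) by g = 4: 3·t ≡ 0 (mod 1).
    Modulo 1 every t works; take t = 0.
    Then x = 3 + 12·0 = 3, valid modulo lcm(12, 4) = 12: x ≡ 3 (mod 12).
  Combine with x ≡ 0 (mod 21): gcd(12, 21) = 3; 0 - 3 = -3, which IS divisible by 3, so compatible.
    Write x = 3 + 12·t and substitute into x ≡ 0 (mod 21): 12·t ≡ 0 − 3 = -3 (mod 21).
    Divide the congruence (and modulus) by g = 3: 4·t ≡ -1 (mod 7).
    Reduce coefficients mod 7: 4·t ≡ 6 (mod 7).
    The inverse of 4 mod 7 is 2 (since 4·2 = 8 = 1·7 + 1), so t ≡ 2·6 = 12 ≡ 5 (mod 7).
    Then x = 3 + 12·5 = 63, valid modulo lcm(12, 21) = 84: x ≡ 63 (mod 84).
Verify: 63 mod 12 = 3, 63 mod 4 = 3, 63 mod 21 = 0.

x ≡ 63 (mod 84).


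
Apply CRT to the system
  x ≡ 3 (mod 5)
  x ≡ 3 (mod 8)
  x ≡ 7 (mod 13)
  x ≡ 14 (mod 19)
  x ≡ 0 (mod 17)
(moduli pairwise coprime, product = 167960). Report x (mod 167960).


Product of moduli M = 5 · 8 · 13 · 19 · 17 = 167960.
Merge one congruence at a time:
  Start: x ≡ 3 (mod 5).
  Combine with x ≡ 3 (mod 8); new modulus lcm = 40.
    Write x = 3 + 5·t and substitute into x ≡ 3 (mod 8): 5·t ≡ 3 − 3 = 0 (mod 8).
    The inverse of 5 mod 8 is 5 (since 5·5 = 25 = 3·8 + 1), so t ≡ 5·0 = 0 ≡ 0 (mod 8).
    Then x = 3 + 5·0 = 3, valid modulo lcm(5, 8) = 40: x ≡ 3 (mod 40).
  Combine with x ≡ 7 (mod 13); new modulus lcm = 520.
    Write x = 3 + 40·t and substitute into x ≡ 7 (mod 13): 40·t ≡ 7 − 3 = 4 (mod 13).
    Reduce coefficients mod 13: 1·t ≡ 4 (mod 13).
    So t ≡ 4 (mod 13).
    Then x = 3 + 40·4 = 163, valid modulo lcm(40, 13) = 520: x ≡ 163 (mod 520).
  Combine with x ≡ 14 (mod 19); new modulus lcm = 9880.
    Write x = 163 + 520·t and substitute into x ≡ 14 (mod 19): 520·t ≡ 14 − 163 = -149 (mod 19).
    Reduce coefficients mod 19: 7·t ≡ 3 (mod 19).
    The inverse of 7 mod 19 is 11 (since 7·11 = 77 = 4·19 + 1), so t ≡ 11·3 = 33 ≡ 14 (mod 19).
    Then x = 163 + 520·14 = 7443, valid modulo lcm(520, 19) = 9880: x ≡ 7443 (mod 9880).
  Combine with x ≡ 0 (mod 17); new modulus lcm = 167960.
    Write x = 7443 + 9880·t and substitute into x ≡ 0 (mod 17): 9880·t ≡ 0 − 7443 = -7443 (mod 17).
    Reduce coefficients mod 17: 3·t ≡ 3 (mod 17).
    The inverse of 3 mod 17 is 6 (since 3·6 = 18 = 1·17 + 1), so t ≡ 6·3 = 18 ≡ 1 (mod 17).
    Then x = 7443 + 9880·1 = 17323, valid modulo lcm(9880, 17) = 167960: x ≡ 17323 (mod 167960).
Verify against each original: 17323 mod 5 = 3, 17323 mod 8 = 3, 17323 mod 13 = 7, 17323 mod 19 = 14, 17323 mod 17 = 0.

x ≡ 17323 (mod 167960).


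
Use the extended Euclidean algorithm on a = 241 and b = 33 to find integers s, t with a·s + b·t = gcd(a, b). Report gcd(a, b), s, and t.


Euclidean algorithm on (241, 33) — divide until remainder is 0:
  241 = 7 · 33 + 10
  33 = 3 · 10 + 3
  10 = 3 · 3 + 1
  3 = 3 · 1 + 0
gcd(241, 33) = 1.
Track Bezout coefficients alongside the remainders: start with r₀ = 241 = a·1 + b·0 (s = 1, t = 0) and r₁ = 33 = a·0 + b·1 (s = 0, t = 1); each new remainder r_{k+1} = r_{k-1} − q_k·r_k inherits s_{k+1} = s_{k-1} − q_k·s_k, t_{k+1} = t_{k-1} − q_k·t_k, so r_k = a·s_k + b·t_k at every step:
  q = 7: r = 10, s = 1 − 7·0 = 1, t = 0 − 7·1 = -7  (check: 241·1 + 33·(-7) = 10)
  q = 3: r = 3, s = 0 − 3·1 = -3, t = 1 − 3·(-7) = 22  (check: 241·(-3) + 33·22 = 3)
  q = 3: r = 1, s = 1 − 3·(-3) = 10, t = -7 − 3·22 = -73  (check: 241·10 + 33·(-73) = 1)
The row with r = 1 (the gcd) gives the Bezout coefficients s = 10, t = -73.
Result: 241 · (10) + 33 · (-73) = 1.

gcd(241, 33) = 1; s = 10, t = -73 (check: 241·10 + 33·(-73) = 1).


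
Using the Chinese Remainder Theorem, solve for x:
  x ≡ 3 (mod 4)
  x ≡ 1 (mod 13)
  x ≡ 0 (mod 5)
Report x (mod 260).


Moduli 4, 13, 5 are pairwise coprime; by CRT there is a unique solution modulo M = 4 · 13 · 5 = 260.
Solve pairwise, accumulating the modulus:
  Start with x ≡ 3 (mod 4).
  Combine with x ≡ 1 (mod 13): since gcd(4, 13) = 1, we get a unique residue mod 52.
    Write x = 3 + 4·t and substitute into x ≡ 1 (mod 13): 4·t ≡ 1 − 3 = -2 (mod 13).
    Reduce coefficients mod 13: 4·t ≡ 11 (mod 13).
    The inverse of 4 mod 13 is 10 (since 4·10 = 40 = 3·13 + 1), so t ≡ 10·11 = 110 ≡ 6 (mod 13).
    Then x = 3 + 4·6 = 27, valid modulo lcm(4, 13) = 52: x ≡ 27 (mod 52).
  Combine with x ≡ 0 (mod 5): since gcd(52, 5) = 1, we get a unique residue mod 260.
    Write x = 27 + 52·t and substitute into x ≡ 0 (mod 5): 52·t ≡ 0 − 27 = -27 (mod 5).
    Reduce coefficients mod 5: 2·t ≡ 3 (mod 5).
    The inverse of 2 mod 5 is 3 (since 2·3 = 6 = 1·5 + 1), so t ≡ 3·3 = 9 ≡ 4 (mod 5).
    Then x = 27 + 52·4 = 235, valid modulo lcm(52, 5) = 260: x ≡ 235 (mod 260).
Verify: 235 mod 4 = 3 ✓, 235 mod 13 = 1 ✓, 235 mod 5 = 0 ✓.

x ≡ 235 (mod 260).


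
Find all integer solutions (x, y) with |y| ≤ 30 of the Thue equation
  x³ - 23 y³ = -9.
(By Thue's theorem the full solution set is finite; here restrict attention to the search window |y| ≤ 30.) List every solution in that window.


The equation is x³ - 23y³ = -9. For fixed y, x³ = 23·y³ − 9, so a solution requires the RHS to be a perfect cube.
Strategy: iterate y from -30 to 30, compute RHS = 23·y³ − 9, and check whether it is a (positive or negative) perfect cube.
Check small values of y:
  y = 0: RHS = -9 is not a perfect cube.
  y = 1: RHS = 14 is not a perfect cube.
  y = -1: RHS = -32 is not a perfect cube.
  y = 2: RHS = 175 is not a perfect cube.
  y = -2: RHS = -193 is not a perfect cube.
  y = 3: RHS = 612 is not a perfect cube.
  y = -3: RHS = -630 is not a perfect cube.
Continuing the search up to |y| = 30 finds no solutions either.
No (x, y) in the scanned range satisfies the equation.

No integer solutions with |y| ≤ 30.


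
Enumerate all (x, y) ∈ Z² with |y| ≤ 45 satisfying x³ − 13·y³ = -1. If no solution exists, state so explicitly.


The equation is x³ - 13y³ = -1. For fixed y, x³ = 13·y³ − 1, so a solution requires the RHS to be a perfect cube.
Strategy: iterate y from -45 to 45, compute RHS = 13·y³ − 1, and check whether it is a (positive or negative) perfect cube.
Check small values of y:
  y = 0: RHS = -1 = (-1)³ ⇒ x = -1 works.
  y = 1: RHS = 12 is not a perfect cube.
  y = -1: RHS = -14 is not a perfect cube.
  y = 2: RHS = 103 is not a perfect cube.
  y = -2: RHS = -105 is not a perfect cube.
  y = 3: RHS = 350 is not a perfect cube.
  y = -3: RHS = -352 is not a perfect cube.
Continuing the search up to |y| = 45 finds no further solutions beyond those listed.
Collected solutions: (-1, 0).

Solutions (with |y| ≤ 45): (-1, 0).


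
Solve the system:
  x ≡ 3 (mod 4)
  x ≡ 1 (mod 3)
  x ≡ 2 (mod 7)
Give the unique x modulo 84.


Moduli 4, 3, 7 are pairwise coprime; by CRT there is a unique solution modulo M = 4 · 3 · 7 = 84.
Solve pairwise, accumulating the modulus:
  Start with x ≡ 3 (mod 4).
  Combine with x ≡ 1 (mod 3): since gcd(4, 3) = 1, we get a unique residue mod 12.
    Write x = 3 + 4·t and substitute into x ≡ 1 (mod 3): 4·t ≡ 1 − 3 = -2 (mod 3).
    Reduce coefficients mod 3: 1·t ≡ 1 (mod 3).
    So t ≡ 1 (mod 3).
    Then x = 3 + 4·1 = 7, valid modulo lcm(4, 3) = 12: x ≡ 7 (mod 12).
  Combine with x ≡ 2 (mod 7): since gcd(12, 7) = 1, we get a unique residue mod 84.
    Write x = 7 + 12·t and substitute into x ≡ 2 (mod 7): 12·t ≡ 2 − 7 = -5 (mod 7).
    Reduce coefficients mod 7: 5·t ≡ 2 (mod 7).
    The inverse of 5 mod 7 is 3 (since 5·3 = 15 = 2·7 + 1), so t ≡ 3·2 = 6 ≡ 6 (mod 7).
    Then x = 7 + 12·6 = 79, valid modulo lcm(12, 7) = 84: x ≡ 79 (mod 84).
Verify: 79 mod 4 = 3 ✓, 79 mod 3 = 1 ✓, 79 mod 7 = 2 ✓.

x ≡ 79 (mod 84).


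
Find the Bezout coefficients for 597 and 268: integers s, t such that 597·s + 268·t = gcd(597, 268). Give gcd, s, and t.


Euclidean algorithm on (597, 268) — divide until remainder is 0:
  597 = 2 · 268 + 61
  268 = 4 · 61 + 24
  61 = 2 · 24 + 13
  24 = 1 · 13 + 11
  13 = 1 · 11 + 2
  11 = 5 · 2 + 1
  2 = 2 · 1 + 0
gcd(597, 268) = 1.
Track Bezout coefficients alongside the remainders: start with r₀ = 597 = a·1 + b·0 (s = 1, t = 0) and r₁ = 268 = a·0 + b·1 (s = 0, t = 1); each new remainder r_{k+1} = r_{k-1} − q_k·r_k inherits s_{k+1} = s_{k-1} − q_k·s_k, t_{k+1} = t_{k-1} − q_k·t_k, so r_k = a·s_k + b·t_k at every step:
  q = 2: r = 61, s = 1 − 2·0 = 1, t = 0 − 2·1 = -2  (check: 597·1 + 268·(-2) = 61)
  q = 4: r = 24, s = 0 − 4·1 = -4, t = 1 − 4·(-2) = 9  (check: 597·(-4) + 268·9 = 24)
  q = 2: r = 13, s = 1 − 2·(-4) = 9, t = -2 − 2·9 = -20  (check: 597·9 + 268·(-20) = 13)
  q = 1: r = 11, s = -4 − 1·9 = -13, t = 9 − 1·(-20) = 29  (check: 597·(-13) + 268·29 = 11)
  q = 1: r = 2, s = 9 − 1·(-13) = 22, t = -20 − 1·29 = -49  (check: 597·22 + 268·(-49) = 2)
  q = 5: r = 1, s = -13 − 5·22 = -123, t = 29 − 5·(-49) = 274  (check: 597·(-123) + 268·274 = 1)
The row with r = 1 (the gcd) gives the Bezout coefficients s = -123, t = 274.
Result: 597 · (-123) + 268 · (274) = 1.

gcd(597, 268) = 1; s = -123, t = 274 (check: 597·(-123) + 268·274 = 1).


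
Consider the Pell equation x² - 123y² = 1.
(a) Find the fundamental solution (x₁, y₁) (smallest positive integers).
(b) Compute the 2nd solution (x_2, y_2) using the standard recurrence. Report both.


Step 1: Find the fundamental solution (x₁, y₁) of x² - 123y² = 1.
  Expand √123 as a continued fraction. a₀ = ⌊√123⌋ = 11; iterate m_{k+1} = d_k·a_k − m_k, d_{k+1} = (123 − m_{k+1}²)/d_k, a_{k+1} = ⌊(a₀ + m_{k+1})/d_{k+1}⌋ (starting m₀ = 0, d₀ = 1), with convergents p_k = a_k·p_{k-1} + p_{k-2}, q_k = a_k·q_{k-1} + q_{k-2} (p₋₁ = 1, q₋₁ = 0):
  k = 0: a₀ = 11; p₀/q₀ = 11/1; p₀² − 123·q₀² = 121 − 123 = -2.
  k = 1: m = 11, d = 2, a = ⌊(11 + 11)/2⌋ = 11; p/q = (11·11 + 1)/(11·1 + 0) = 122/11; p² − 123·q² = 14884 − 14883 = 1.
  The first convergent with p² − 123·q² = 1 gives the fundamental solution (x₁, y₁) = (122, 11).
Step 2: Apply the recurrence (x_{n+1}, y_{n+1}) = (x₁x_n + 123y₁y_n, x₁y_n + y₁x_n) repeatedly.
  From (x_1, y_1) = (122, 11): x_2 = 122·122 + 123·11·11 = 29767; y_2 = 122·11 + 11·122 = 2684.
Step 3: Verify x_2² - 123·y_2² = 886074289 - 886074288 = 1 (should be 1). ✓

(x_1, y_1) = (122, 11); (x_2, y_2) = (29767, 2684).


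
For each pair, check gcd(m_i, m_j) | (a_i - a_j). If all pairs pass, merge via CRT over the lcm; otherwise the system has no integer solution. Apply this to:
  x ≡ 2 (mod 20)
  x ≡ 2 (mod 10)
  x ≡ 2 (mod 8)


Moduli 20, 10, 8 are not pairwise coprime, so CRT works modulo lcm(m_i) when all pairwise compatibility conditions hold.
Pairwise compatibility: gcd(m_i, m_j) must divide a_i - a_j for every pair.
Merge one congruence at a time:
  Start: x ≡ 2 (mod 20).
  Combine with x ≡ 2 (mod 10): gcd(20, 10) = 10; 2 - 2 = 0, which IS divisible by 10, so compatible.
    Write x = 2 + 20·t and substitute into x ≡ 2 (mod 10): 20·t ≡ 2 − 2 = 0 (mod 10).
    Divide the congruence (and modulus) by g = 10: 2·t ≡ 0 (mod 1).
    Modulo 1 every t works; take t = 0.
    Then x = 2 + 20·0 = 2, valid modulo lcm(20, 10) = 20: x ≡ 2 (mod 20).
  Combine with x ≡ 2 (mod 8): gcd(20, 8) = 4; 2 - 2 = 0, which IS divisible by 4, so compatible.
    Write x = 2 + 20·t and substitute into x ≡ 2 (mod 8): 20·t ≡ 2 − 2 = 0 (mod 8).
    Divide the congruence (and modulus) by g = 4: 5·t ≡ 0 (mod 2).
    Reduce coefficients mod 2: 1·t ≡ 0 (mod 2).
    So t ≡ 0 (mod 2).
    Then x = 2 + 20·0 = 2, valid modulo lcm(20, 8) = 40: x ≡ 2 (mod 40).
Verify: 2 mod 20 = 2, 2 mod 10 = 2, 2 mod 8 = 2.

x ≡ 2 (mod 40).


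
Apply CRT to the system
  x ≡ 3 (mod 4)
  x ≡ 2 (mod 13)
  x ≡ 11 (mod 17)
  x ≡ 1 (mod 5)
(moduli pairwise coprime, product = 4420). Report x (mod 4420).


Product of moduli M = 4 · 13 · 17 · 5 = 4420.
Merge one congruence at a time:
  Start: x ≡ 3 (mod 4).
  Combine with x ≡ 2 (mod 13); new modulus lcm = 52.
    Write x = 3 + 4·t and substitute into x ≡ 2 (mod 13): 4·t ≡ 2 − 3 = -1 (mod 13).
    Reduce coefficients mod 13: 4·t ≡ 12 (mod 13).
    The inverse of 4 mod 13 is 10 (since 4·10 = 40 = 3·13 + 1), so t ≡ 10·12 = 120 ≡ 3 (mod 13).
    Then x = 3 + 4·3 = 15, valid modulo lcm(4, 13) = 52: x ≡ 15 (mod 52).
  Combine with x ≡ 11 (mod 17); new modulus lcm = 884.
    Write x = 15 + 52·t and substitute into x ≡ 11 (mod 17): 52·t ≡ 11 − 15 = -4 (mod 17).
    Reduce coefficients mod 17: 1·t ≡ 13 (mod 17).
    So t ≡ 13 (mod 17).
    Then x = 15 + 52·13 = 691, valid modulo lcm(52, 17) = 884: x ≡ 691 (mod 884).
  Combine with x ≡ 1 (mod 5); new modulus lcm = 4420.
    Write x = 691 + 884·t and substitute into x ≡ 1 (mod 5): 884·t ≡ 1 − 691 = -690 (mod 5).
    Reduce coefficients mod 5: 4·t ≡ 0 (mod 5).
    The inverse of 4 mod 5 is 4 (since 4·4 = 16 = 3·5 + 1), so t ≡ 4·0 = 0 ≡ 0 (mod 5).
    Then x = 691 + 884·0 = 691, valid modulo lcm(884, 5) = 4420: x ≡ 691 (mod 4420).
Verify against each original: 691 mod 4 = 3, 691 mod 13 = 2, 691 mod 17 = 11, 691 mod 5 = 1.

x ≡ 691 (mod 4420).


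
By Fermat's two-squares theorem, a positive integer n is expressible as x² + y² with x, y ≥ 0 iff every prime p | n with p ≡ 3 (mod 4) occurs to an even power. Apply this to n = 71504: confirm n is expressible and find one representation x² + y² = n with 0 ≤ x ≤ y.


Step 1: Factor n = 71504 = 2^4 · 41 · 109.
Step 2: Check the mod-4 condition on each prime factor: 2 = 2 (special); 41 ≡ 1 (mod 4), exponent 1; 109 ≡ 1 (mod 4), exponent 1.
All primes ≡ 3 (mod 4) appear to even exponent (or don't appear), so by the two-squares theorem n IS expressible as a sum of two squares.
Step 3: Build a representation. Group n = k² · m with k = 4 and m = 41 · 109 = 4469 (a product of primes ≡ 1 (mod 4)); a representation of m scales to one of n via (k·x)² + (k·y)² = k²(x² + y²). Each prime p ≡ 1 (mod 4) is itself a sum of two squares; find a² by testing p − a² for a perfect square:
  41: 41 − 1² = 40, 41 − 2² = 37, 41 − 3² = 32, 41 − 4² = 25 = 5² ⇒ 41 = 4² + 5².
  109: 109 − 1² = 108, 109 − 2² = 105, 109 − 3² = 100 = 10² ⇒ 109 = 3² + 10².
  Combine using the Brahmagupta–Fibonacci identity (a² + b²)(c² + d²) = (ac − bd)² + (ad + bc)² = (ac + bd)² + (ad − bc)²:
  41 · 109 = 4469: from (4² + 5²)(3² + 10²), take (4·3 − 5·10, 4·10 + 5·3) = (12 − 50, 40 + 15) = (-38, 55); dropping signs (only squares matter) gives (38, 55); check 38² + 55² = 1444 + 3025 = 4469 ✓.
  Scale by k = 4: (4·38, 4·55) = (152, 220).
Step 4: Order so x ≤ y and verify: 152² + 220² = 23104 + 48400 = 71504 = n. ✓

n = 71504 = 152² + 220² (one valid representation with x ≤ y).


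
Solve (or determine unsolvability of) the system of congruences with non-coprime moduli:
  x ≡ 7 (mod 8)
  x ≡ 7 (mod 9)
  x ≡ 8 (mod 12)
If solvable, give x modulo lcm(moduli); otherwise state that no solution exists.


Moduli 8, 9, 12 are not pairwise coprime, so CRT works modulo lcm(m_i) when all pairwise compatibility conditions hold.
Pairwise compatibility: gcd(m_i, m_j) must divide a_i - a_j for every pair.
Merge one congruence at a time:
  Start: x ≡ 7 (mod 8).
  Combine with x ≡ 7 (mod 9): gcd(8, 9) = 1; 7 - 7 = 0, which IS divisible by 1, so compatible.
    Write x = 7 + 8·t and substitute into x ≡ 7 (mod 9): 8·t ≡ 7 − 7 = 0 (mod 9).
    The inverse of 8 mod 9 is 8 (since 8·8 = 64 = 7·9 + 1), so t ≡ 8·0 = 0 ≡ 0 (mod 9).
    Then x = 7 + 8·0 = 7, valid modulo lcm(8, 9) = 72: x ≡ 7 (mod 72).
  Combine with x ≡ 8 (mod 12): gcd(72, 12) = 12, and 8 - 7 = 1 is NOT divisible by 12.
    ⇒ system is inconsistent (no integer solution).

No solution (the system is inconsistent).


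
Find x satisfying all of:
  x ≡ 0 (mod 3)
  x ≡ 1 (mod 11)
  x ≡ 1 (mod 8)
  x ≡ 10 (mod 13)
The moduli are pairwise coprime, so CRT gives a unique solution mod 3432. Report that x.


Product of moduli M = 3 · 11 · 8 · 13 = 3432.
Merge one congruence at a time:
  Start: x ≡ 0 (mod 3).
  Combine with x ≡ 1 (mod 11); new modulus lcm = 33.
    Write x = 0 + 3·t and substitute into x ≡ 1 (mod 11): 3·t ≡ 1 − 0 = 1 (mod 11).
    The inverse of 3 mod 11 is 4 (since 3·4 = 12 = 1·11 + 1), so t ≡ 4·1 = 4 ≡ 4 (mod 11).
    Then x = 0 + 3·4 = 12, valid modulo lcm(3, 11) = 33: x ≡ 12 (mod 33).
  Combine with x ≡ 1 (mod 8); new modulus lcm = 264.
    Write x = 12 + 33·t and substitute into x ≡ 1 (mod 8): 33·t ≡ 1 − 12 = -11 (mod 8).
    Reduce coefficients mod 8: 1·t ≡ 5 (mod 8).
    So t ≡ 5 (mod 8).
    Then x = 12 + 33·5 = 177, valid modulo lcm(33, 8) = 264: x ≡ 177 (mod 264).
  Combine with x ≡ 10 (mod 13); new modulus lcm = 3432.
    Write x = 177 + 264·t and substitute into x ≡ 10 (mod 13): 264·t ≡ 10 − 177 = -167 (mod 13).
    Reduce coefficients mod 13: 4·t ≡ 2 (mod 13).
    The inverse of 4 mod 13 is 10 (since 4·10 = 40 = 3·13 + 1), so t ≡ 10·2 = 20 ≡ 7 (mod 13).
    Then x = 177 + 264·7 = 2025, valid modulo lcm(264, 13) = 3432: x ≡ 2025 (mod 3432).
Verify against each original: 2025 mod 3 = 0, 2025 mod 11 = 1, 2025 mod 8 = 1, 2025 mod 13 = 10.

x ≡ 2025 (mod 3432).


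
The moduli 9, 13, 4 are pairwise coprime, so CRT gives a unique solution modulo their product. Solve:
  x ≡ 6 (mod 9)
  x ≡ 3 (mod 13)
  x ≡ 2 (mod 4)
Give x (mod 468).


Moduli 9, 13, 4 are pairwise coprime; by CRT there is a unique solution modulo M = 9 · 13 · 4 = 468.
Solve pairwise, accumulating the modulus:
  Start with x ≡ 6 (mod 9).
  Combine with x ≡ 3 (mod 13): since gcd(9, 13) = 1, we get a unique residue mod 117.
    Write x = 6 + 9·t and substitute into x ≡ 3 (mod 13): 9·t ≡ 3 − 6 = -3 (mod 13).
    Reduce coefficients mod 13: 9·t ≡ 10 (mod 13).
    The inverse of 9 mod 13 is 3 (since 9·3 = 27 = 2·13 + 1), so t ≡ 3·10 = 30 ≡ 4 (mod 13).
    Then x = 6 + 9·4 = 42, valid modulo lcm(9, 13) = 117: x ≡ 42 (mod 117).
  Combine with x ≡ 2 (mod 4): since gcd(117, 4) = 1, we get a unique residue mod 468.
    Write x = 42 + 117·t and substitute into x ≡ 2 (mod 4): 117·t ≡ 2 − 42 = -40 (mod 4).
    Reduce coefficients mod 4: 1·t ≡ 0 (mod 4).
    So t ≡ 0 (mod 4).
    Then x = 42 + 117·0 = 42, valid modulo lcm(117, 4) = 468: x ≡ 42 (mod 468).
Verify: 42 mod 9 = 6 ✓, 42 mod 13 = 3 ✓, 42 mod 4 = 2 ✓.

x ≡ 42 (mod 468).


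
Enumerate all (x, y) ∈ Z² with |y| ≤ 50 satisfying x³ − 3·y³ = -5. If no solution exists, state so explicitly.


The equation is x³ - 3y³ = -5. For fixed y, x³ = 3·y³ − 5, so a solution requires the RHS to be a perfect cube.
Strategy: iterate y from -50 to 50, compute RHS = 3·y³ − 5, and check whether it is a (positive or negative) perfect cube.
Check small values of y:
  y = 0: RHS = -5 is not a perfect cube.
  y = 1: RHS = -2 is not a perfect cube.
  y = -1: RHS = -8 = (-2)³ ⇒ x = -2 works.
  y = 2: RHS = 19 is not a perfect cube.
  y = -2: RHS = -29 is not a perfect cube.
  y = 3: RHS = 76 is not a perfect cube.
  y = -3: RHS = -86 is not a perfect cube.
Continuing the search up to |y| = 50 finds no further solutions beyond those listed.
Collected solutions: (-2, -1).

Solutions (with |y| ≤ 50): (-2, -1).


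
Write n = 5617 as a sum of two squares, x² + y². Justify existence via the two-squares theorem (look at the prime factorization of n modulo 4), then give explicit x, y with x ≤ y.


Step 1: Factor n = 5617 = 41 · 137.
Step 2: Check the mod-4 condition on each prime factor: 41 ≡ 1 (mod 4), exponent 1; 137 ≡ 1 (mod 4), exponent 1.
All primes ≡ 3 (mod 4) appear to even exponent (or don't appear), so by the two-squares theorem n IS expressible as a sum of two squares.
Step 3: Build a representation. Here n = 41 · 137 is a product of primes ≡ 1 (mod 4). Each prime p ≡ 1 (mod 4) is itself a sum of two squares; find a² by testing p − a² for a perfect square:
  41: 41 − 1² = 40, 41 − 2² = 37, 41 − 3² = 32, 41 − 4² = 25 = 5² ⇒ 41 = 4² + 5².
  137: 137 − 1² = 136, 137 − 2² = 133, 137 − 3² = 128, 137 − 4² = 121 = 11² ⇒ 137 = 4² + 11².
  Combine using the Brahmagupta–Fibonacci identity (a² + b²)(c² + d²) = (ac − bd)² + (ad + bc)² = (ac + bd)² + (ad − bc)²:
  41 · 137 = 5617: from (4² + 5²)(4² + 11²), take (4·4 − 5·11, 4·11 + 5·4) = (16 − 55, 44 + 20) = (-39, 64); dropping signs (only squares matter) gives (39, 64); check 39² + 64² = 1521 + 4096 = 5617 ✓.
Step 4: Order so x ≤ y and verify: 39² + 64² = 1521 + 4096 = 5617 = n. ✓

n = 5617 = 39² + 64² (one valid representation with x ≤ y).


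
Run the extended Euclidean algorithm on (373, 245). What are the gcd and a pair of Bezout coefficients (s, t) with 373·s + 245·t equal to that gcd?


Euclidean algorithm on (373, 245) — divide until remainder is 0:
  373 = 1 · 245 + 128
  245 = 1 · 128 + 117
  128 = 1 · 117 + 11
  117 = 10 · 11 + 7
  11 = 1 · 7 + 4
  7 = 1 · 4 + 3
  4 = 1 · 3 + 1
  3 = 3 · 1 + 0
gcd(373, 245) = 1.
Track Bezout coefficients alongside the remainders: start with r₀ = 373 = a·1 + b·0 (s = 1, t = 0) and r₁ = 245 = a·0 + b·1 (s = 0, t = 1); each new remainder r_{k+1} = r_{k-1} − q_k·r_k inherits s_{k+1} = s_{k-1} − q_k·s_k, t_{k+1} = t_{k-1} − q_k·t_k, so r_k = a·s_k + b·t_k at every step:
  q = 1: r = 128, s = 1 − 1·0 = 1, t = 0 − 1·1 = -1  (check: 373·1 + 245·(-1) = 128)
  q = 1: r = 117, s = 0 − 1·1 = -1, t = 1 − 1·(-1) = 2  (check: 373·(-1) + 245·2 = 117)
  q = 1: r = 11, s = 1 − 1·(-1) = 2, t = -1 − 1·2 = -3  (check: 373·2 + 245·(-3) = 11)
  q = 10: r = 7, s = -1 − 10·2 = -21, t = 2 − 10·(-3) = 32  (check: 373·(-21) + 245·32 = 7)
  q = 1: r = 4, s = 2 − 1·(-21) = 23, t = -3 − 1·32 = -35  (check: 373·23 + 245·(-35) = 4)
  q = 1: r = 3, s = -21 − 1·23 = -44, t = 32 − 1·(-35) = 67  (check: 373·(-44) + 245·67 = 3)
  q = 1: r = 1, s = 23 − 1·(-44) = 67, t = -35 − 1·67 = -102  (check: 373·67 + 245·(-102) = 1)
The row with r = 1 (the gcd) gives the Bezout coefficients s = 67, t = -102.
Result: 373 · (67) + 245 · (-102) = 1.

gcd(373, 245) = 1; s = 67, t = -102 (check: 373·67 + 245·(-102) = 1).


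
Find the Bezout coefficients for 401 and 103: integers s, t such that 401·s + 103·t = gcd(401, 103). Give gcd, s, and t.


Euclidean algorithm on (401, 103) — divide until remainder is 0:
  401 = 3 · 103 + 92
  103 = 1 · 92 + 11
  92 = 8 · 11 + 4
  11 = 2 · 4 + 3
  4 = 1 · 3 + 1
  3 = 3 · 1 + 0
gcd(401, 103) = 1.
Track Bezout coefficients alongside the remainders: start with r₀ = 401 = a·1 + b·0 (s = 1, t = 0) and r₁ = 103 = a·0 + b·1 (s = 0, t = 1); each new remainder r_{k+1} = r_{k-1} − q_k·r_k inherits s_{k+1} = s_{k-1} − q_k·s_k, t_{k+1} = t_{k-1} − q_k·t_k, so r_k = a·s_k + b·t_k at every step:
  q = 3: r = 92, s = 1 − 3·0 = 1, t = 0 − 3·1 = -3  (check: 401·1 + 103·(-3) = 92)
  q = 1: r = 11, s = 0 − 1·1 = -1, t = 1 − 1·(-3) = 4  (check: 401·(-1) + 103·4 = 11)
  q = 8: r = 4, s = 1 − 8·(-1) = 9, t = -3 − 8·4 = -35  (check: 401·9 + 103·(-35) = 4)
  q = 2: r = 3, s = -1 − 2·9 = -19, t = 4 − 2·(-35) = 74  (check: 401·(-19) + 103·74 = 3)
  q = 1: r = 1, s = 9 − 1·(-19) = 28, t = -35 − 1·74 = -109  (check: 401·28 + 103·(-109) = 1)
The row with r = 1 (the gcd) gives the Bezout coefficients s = 28, t = -109.
Result: 401 · (28) + 103 · (-109) = 1.

gcd(401, 103) = 1; s = 28, t = -109 (check: 401·28 + 103·(-109) = 1).


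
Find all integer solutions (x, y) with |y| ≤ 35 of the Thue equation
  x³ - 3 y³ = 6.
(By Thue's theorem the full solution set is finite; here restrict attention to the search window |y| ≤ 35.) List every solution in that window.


The equation is x³ - 3y³ = 6. For fixed y, x³ = 3·y³ + 6, so a solution requires the RHS to be a perfect cube.
Strategy: iterate y from -35 to 35, compute RHS = 3·y³ + 6, and check whether it is a (positive or negative) perfect cube.
Check small values of y:
  y = 0: RHS = 6 is not a perfect cube.
  y = 1: RHS = 9 is not a perfect cube.
  y = -1: RHS = 3 is not a perfect cube.
  y = 2: RHS = 30 is not a perfect cube.
  y = -2: RHS = -18 is not a perfect cube.
  y = 3: RHS = 87 is not a perfect cube.
  y = -3: RHS = -75 is not a perfect cube.
Continuing the search up to |y| = 35 finds no solutions either.
No (x, y) in the scanned range satisfies the equation.

No integer solutions with |y| ≤ 35.


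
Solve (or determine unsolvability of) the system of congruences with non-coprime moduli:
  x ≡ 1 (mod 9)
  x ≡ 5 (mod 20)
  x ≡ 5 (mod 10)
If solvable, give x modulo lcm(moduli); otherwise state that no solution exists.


Moduli 9, 20, 10 are not pairwise coprime, so CRT works modulo lcm(m_i) when all pairwise compatibility conditions hold.
Pairwise compatibility: gcd(m_i, m_j) must divide a_i - a_j for every pair.
Merge one congruence at a time:
  Start: x ≡ 1 (mod 9).
  Combine with x ≡ 5 (mod 20): gcd(9, 20) = 1; 5 - 1 = 4, which IS divisible by 1, so compatible.
    Write x = 1 + 9·t and substitute into x ≡ 5 (mod 20): 9·t ≡ 5 − 1 = 4 (mod 20).
    The inverse of 9 mod 20 is 9 (since 9·9 = 81 = 4·20 + 1), so t ≡ 9·4 = 36 ≡ 16 (mod 20).
    Then x = 1 + 9·16 = 145, valid modulo lcm(9, 20) = 180: x ≡ 145 (mod 180).
  Combine with x ≡ 5 (mod 10): gcd(180, 10) = 10; 5 - 145 = -140, which IS divisible by 10, so compatible.
    Write x = 145 + 180·t and substitute into x ≡ 5 (mod 10): 180·t ≡ 5 − 145 = -140 (mod 10).
    Divide the congruence (and modulus) by g = 10: 18·t ≡ -14 (mod 1).
    Modulo 1 every t works; take t = 0.
    Then x = 145 + 180·0 = 145, valid modulo lcm(180, 10) = 180: x ≡ 145 (mod 180).
Verify: 145 mod 9 = 1, 145 mod 20 = 5, 145 mod 10 = 5.

x ≡ 145 (mod 180).


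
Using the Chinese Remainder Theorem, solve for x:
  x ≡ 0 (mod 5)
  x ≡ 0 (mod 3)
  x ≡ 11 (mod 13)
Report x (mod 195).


Moduli 5, 3, 13 are pairwise coprime; by CRT there is a unique solution modulo M = 5 · 3 · 13 = 195.
Solve pairwise, accumulating the modulus:
  Start with x ≡ 0 (mod 5).
  Combine with x ≡ 0 (mod 3): since gcd(5, 3) = 1, we get a unique residue mod 15.
    Write x = 0 + 5·t and substitute into x ≡ 0 (mod 3): 5·t ≡ 0 − 0 = 0 (mod 3).
    Reduce coefficients mod 3: 2·t ≡ 0 (mod 3).
    The inverse of 2 mod 3 is 2 (since 2·2 = 4 = 1·3 + 1), so t ≡ 2·0 = 0 ≡ 0 (mod 3).
    Then x = 0 + 5·0 = 0, valid modulo lcm(5, 3) = 15: x ≡ 0 (mod 15).
  Combine with x ≡ 11 (mod 13): since gcd(15, 13) = 1, we get a unique residue mod 195.
    Write x = 0 + 15·t and substitute into x ≡ 11 (mod 13): 15·t ≡ 11 − 0 = 11 (mod 13).
    Reduce coefficients mod 13: 2·t ≡ 11 (mod 13).
    The inverse of 2 mod 13 is 7 (since 2·7 = 14 = 1·13 + 1), so t ≡ 7·11 = 77 ≡ 12 (mod 13).
    Then x = 0 + 15·12 = 180, valid modulo lcm(15, 13) = 195: x ≡ 180 (mod 195).
Verify: 180 mod 5 = 0 ✓, 180 mod 3 = 0 ✓, 180 mod 13 = 11 ✓.

x ≡ 180 (mod 195).
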